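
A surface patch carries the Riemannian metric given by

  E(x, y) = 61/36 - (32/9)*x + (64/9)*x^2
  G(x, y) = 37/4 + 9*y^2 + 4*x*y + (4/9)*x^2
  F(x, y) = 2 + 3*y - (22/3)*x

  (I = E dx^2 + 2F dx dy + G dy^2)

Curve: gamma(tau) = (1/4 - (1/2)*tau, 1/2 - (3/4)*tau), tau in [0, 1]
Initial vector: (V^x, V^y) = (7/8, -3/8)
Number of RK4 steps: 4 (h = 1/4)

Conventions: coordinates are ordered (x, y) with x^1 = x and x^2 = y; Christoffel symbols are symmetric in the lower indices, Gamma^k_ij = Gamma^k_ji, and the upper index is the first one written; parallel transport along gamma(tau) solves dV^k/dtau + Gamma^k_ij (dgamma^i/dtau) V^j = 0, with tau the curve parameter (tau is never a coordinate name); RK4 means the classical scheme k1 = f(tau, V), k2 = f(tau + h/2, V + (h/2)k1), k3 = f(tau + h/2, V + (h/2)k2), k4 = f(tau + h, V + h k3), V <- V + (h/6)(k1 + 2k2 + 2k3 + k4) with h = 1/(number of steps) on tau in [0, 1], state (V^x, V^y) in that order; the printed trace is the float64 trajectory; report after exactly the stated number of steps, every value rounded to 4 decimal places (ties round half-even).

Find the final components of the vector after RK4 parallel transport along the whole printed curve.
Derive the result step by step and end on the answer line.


gamma'(tau) = (-1/2, -3/4); f(tau, V)^k = -Gamma^k_ij(gamma(tau)) gamma'^i(tau) V^j; h = 1/4; intermediate values shown to 6 dp
curve data and Christoffel symbols at the stage parameters:
  tau = 0.000000: gamma = (0.250000, 0.500000), gamma' = (-0.500000, -0.750000); Gamma_xxx = 0.997167, Gamma_xxy = -0.151086, Gamma_xyy = 1.173686, Gamma_yxx = -0.747875, Gamma_yxy = 0.113314, Gamma_yyy = 0.253069
  tau = 0.125000: gamma = (0.187500, 0.406250), gamma' = (-0.500000, -0.750000); Gamma_xxx = 0.802367, Gamma_xxy = -0.153971, Gamma_xyy = 1.475711, Gamma_yxx = -0.797121, Gamma_yxy = 0.106707, Gamma_yyy = 0.118528
  tau = 0.250000: gamma = (0.125000, 0.312500), gamma' = (-0.500000, -0.750000); Gamma_xxx = 0.571381, Gamma_xxy = -0.138569, Gamma_xyy = 1.781691, Gamma_yxx = -0.824710, Gamma_yxy = 0.093332, Gamma_yyy = -0.052273
  tau = 0.375000: gamma = (0.062500, 0.218750), gamma' = (-0.500000, -0.750000); Gamma_xxx = 0.320751, Gamma_xxy = -0.104620, Gamma_xyy = 2.054153, Gamma_yxx = -0.825536, Gamma_yxy = 0.071400, Gamma_yyy = -0.248648
  tau = 0.500000: gamma = (0.000000, 0.125000), gamma' = (-0.500000, -0.750000); Gamma_xxx = 0.070315, Gamma_xxy = -0.057807, Gamma_xyy = 2.254088, Gamma_yxx = -0.798704, Gamma_yxy = 0.041242, Gamma_yyy = -0.450285
  tau = 0.625000: gamma = (-0.062500, 0.031250), gamma' = (-0.500000, -0.750000); Gamma_xxx = -0.160852, Gamma_xxy = -0.007720, Gamma_xyy = 2.355593, Gamma_yxx = -0.748194, Gamma_yxy = 0.005882, Gamma_yyy = -0.632833
  tau = 0.750000: gamma = (-0.125000, -0.062500), gamma' = (-0.500000, -0.750000); Gamma_xxx = -0.358364, Gamma_xxy = 0.036422, Gamma_xyy = 2.355713, Gamma_yxx = -0.681654, Gamma_yxy = -0.030028, Gamma_yyy = -0.776720
  tau = 0.875000: gamma = (-0.187500, -0.156250), gamma' = (-0.500000, -0.750000); Gamma_xxx = -0.514949, Gamma_xxy = 0.069188, Gamma_xyy = 2.272530, Gamma_yxx = -0.607835, Gamma_yxy = -0.062162, Gamma_yyy = -0.873289
  tau = 1.000000: gamma = (-0.250000, -0.250000), gamma' = (-0.500000, -0.750000); Gamma_xxx = -0.630361, Gamma_xxy = 0.089538, Gamma_xyy = 2.134381, Gamma_yxx = -0.534150, Gamma_yxy = -0.087925, Gamma_yyy = -0.924752
step 0: V^x = 0.8750, V^y = -0.3750
step 1: k1 = (0.035340, -0.345255), k2 = (-0.179363, -0.339604), k3 = (-0.186303, -0.330954), k4 = (-0.429370, -0.287031); V <- V + (h/6)(k1 + 2k2 + 2k3 + k4): V^x = 0.8281, V^y = -0.4572
step 2: k1 = (-0.428777, -0.286920), k2 = (-0.670428, -0.203868), k3 = (-0.657451, -0.194583), k4 = (-0.846028, -0.084130); V <- V + (h/6)(k1 + 2k2 + 2k3 + k4): V^x = 0.6643, V^y = -0.5059
step 3: k1 = (-0.846064, -0.084341), k2 = (-0.958543, 0.037094), k3 = (-0.930572, 0.035132), k4 = (-0.952893, 0.140193); V <- V + (h/6)(k1 + 2k2 + 2k3 + k4): V^x = 0.4320, V^y = -0.4975
step 4: k1 = (-0.953712, 0.140360), k2 = (-0.899008, 0.219675), k3 = (-0.883173, 0.210476), k4 = (-0.784521, 0.257824); V <- V + (h/6)(k1 + 2k2 + 2k3 + k4): V^x = 0.2110, V^y = -0.4451

Answer: V^x = 0.2110, V^y = -0.4451


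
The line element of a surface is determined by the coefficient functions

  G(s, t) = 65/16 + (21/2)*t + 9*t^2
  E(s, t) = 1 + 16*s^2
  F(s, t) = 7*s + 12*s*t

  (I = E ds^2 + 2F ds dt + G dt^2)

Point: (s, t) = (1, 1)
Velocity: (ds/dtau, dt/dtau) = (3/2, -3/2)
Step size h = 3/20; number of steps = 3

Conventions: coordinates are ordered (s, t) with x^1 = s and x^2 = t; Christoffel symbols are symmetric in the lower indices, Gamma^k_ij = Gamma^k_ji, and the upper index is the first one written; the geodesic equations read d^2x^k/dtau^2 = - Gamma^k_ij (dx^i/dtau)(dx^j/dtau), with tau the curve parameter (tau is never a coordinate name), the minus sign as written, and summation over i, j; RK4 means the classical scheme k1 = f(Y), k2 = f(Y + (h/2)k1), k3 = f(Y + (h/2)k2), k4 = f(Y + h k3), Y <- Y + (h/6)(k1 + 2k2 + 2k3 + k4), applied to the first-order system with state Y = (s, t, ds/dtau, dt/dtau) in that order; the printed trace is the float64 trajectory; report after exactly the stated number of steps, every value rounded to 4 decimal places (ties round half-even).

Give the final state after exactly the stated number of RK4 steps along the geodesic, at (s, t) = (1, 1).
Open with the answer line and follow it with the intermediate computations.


Answer: s = 1.4903, t = 0.1699, ds/dtau = 0.6387, dt/dtau = -2.1081

f(Y) = (ds/dtau, dt/dtau, -Gamma^s_ij Y'^i Y'^j, -Gamma^t_ij Y'^i Y'^j) with the Gammas evaluated at the stage position; h = 0.150000; intermediate values shown to 6 dp
step 0: s = 1.0000, t = 1.0000, ds/dtau = 1.5000, dt/dtau = -1.5000
step 1:
  k1: at (s, t) = (1.000000, 1.000000), (ds/dtau, dt/dtau) = (1.500000, -1.500000); Gamma_sss = 0.404423, Gamma_sst = 0.000000, Gamma_stt = 0.303318, Gamma_tss = 0.480253, Gamma_tst = 0.000000, Gamma_ttt = 0.360190; k1 = (1.500000, -1.500000, -1.592417, -1.890995)
  k2: at (s, t) = (1.112500, 0.887500), (ds/dtau, dt/dtau) = (1.380569, -1.641825); Gamma_sss = 0.441987, Gamma_sst = 0.000000, Gamma_stt = 0.331490, Gamma_tss = 0.438263, Gamma_tst = 0.000000, Gamma_ttt = 0.328697; k2 = (1.380569, -1.641825, -1.735976, -1.721347)
  k3: at (s, t) = (1.103543, 0.876863), (ds/dtau, dt/dtau) = (1.369802, -1.629101); Gamma_sss = 0.445039, Gamma_sst = 0.000000, Gamma_stt = 0.333779, Gamma_tss = 0.441653, Gamma_tst = 0.000000, Gamma_ttt = 0.331240; k3 = (1.369802, -1.629101, -1.720892, -1.707800)
  k4: at (s, t) = (1.205470, 0.755635), (ds/dtau, dt/dtau) = (1.241866, -1.756170); Gamma_sss = 0.477579, Gamma_sst = 0.000000, Gamma_stt = 0.358184, Gamma_tss = 0.397851, Gamma_tst = 0.000000, Gamma_ttt = 0.298388; k4 = (1.241866, -1.756170, -1.841224, -1.533846)
  Y <- Y + (h/6)(k1 + 2k2 + 2k3 + k4): s = 1.2061, t = 0.7550, ds/dtau = 1.2413, dt/dtau = -1.7571
step 2:
  k1: at (s, t) = (1.206065, 0.755049), (ds/dtau, dt/dtau) = (1.241316, -1.757078); Gamma_sss = 0.477710, Gamma_sst = 0.000000, Gamma_stt = 0.358282, Gamma_tss = 0.397590, Gamma_tst = 0.000000, Gamma_ttt = 0.298192; k1 = (1.241316, -1.757078, -1.842220, -1.533248)
  k2: at (s, t) = (1.299164, 0.623269), (ds/dtau, dt/dtau) = (1.103149, -1.872072); Gamma_sss = 0.505656, Gamma_sst = 0.000000, Gamma_stt = 0.379242, Gamma_tss = 0.352222, Gamma_tst = 0.000000, Gamma_ttt = 0.264167; k2 = (1.103149, -1.872072, -1.944464, -1.354445)
  k3: at (s, t) = (1.288801, 0.614644), (ds/dtau, dt/dtau) = (1.095481, -1.858662); Gamma_sss = 0.509251, Gamma_sst = 0.000000, Gamma_stt = 0.381938, Gamma_tss = 0.355022, Gamma_tst = 0.000000, Gamma_ttt = 0.266267; k3 = (1.095481, -1.858662, -1.930592, -1.345905)
  k4: at (s, t) = (1.370387, 0.476250), (ds/dtau, dt/dtau) = (0.951727, -1.958964); Gamma_sss = 0.532812, Gamma_sst = 0.000000, Gamma_stt = 0.399609, Gamma_tss = 0.308978, Gamma_tst = 0.000000, Gamma_ttt = 0.231733; k4 = (0.951727, -1.958964, -2.016129, -1.169153)
  Y <- Y + (h/6)(k1 + 2k2 + 2k3 + k4): s = 1.3708, t = 0.4756, ds/dtau = 0.9511, dt/dtau = -1.9597
step 3:
  k1: at (s, t) = (1.370823, 0.475612), (ds/dtau, dt/dtau) = (0.951104, -1.959656); Gamma_sss = 0.532892, Gamma_sst = 0.000000, Gamma_stt = 0.399669, Gamma_tss = 0.308740, Gamma_tst = 0.000000, Gamma_ttt = 0.231555; k1 = (0.951104, -1.959656, -2.016882, -1.168514)
  k2: at (s, t) = (1.442156, 0.328638), (ds/dtau, dt/dtau) = (0.799838, -2.047294); Gamma_sss = 0.552521, Gamma_sst = 0.000000, Gamma_stt = 0.414390, Gamma_tss = 0.262047, Gamma_tst = 0.000000, Gamma_ttt = 0.196535; k2 = (0.799838, -2.047294, -2.090352, -0.991402)
  k3: at (s, t) = (1.430811, 0.322065), (ds/dtau, dt/dtau) = (0.794328, -2.034011); Gamma_sss = 0.556557, Gamma_sst = 0.000000, Gamma_stt = 0.417418, Gamma_tss = 0.264136, Gamma_tst = 0.000000, Gamma_ttt = 0.198102; k3 = (0.794328, -2.034011, -2.078104, -0.986247)
  k4: at (s, t) = (1.489972, 0.170510), (ds/dtau, dt/dtau) = (0.639389, -2.107593); Gamma_sss = 0.572587, Gamma_sst = 0.000000, Gamma_stt = 0.429441, Gamma_tss = 0.217273, Gamma_tst = 0.000000, Gamma_ttt = 0.162955; k4 = (0.639389, -2.107593, -2.141637, -0.812662)
  Y <- Y + (h/6)(k1 + 2k2 + 2k3 + k4): s = 1.4903, t = 0.1699, ds/dtau = 0.6387, dt/dtau = -2.1081


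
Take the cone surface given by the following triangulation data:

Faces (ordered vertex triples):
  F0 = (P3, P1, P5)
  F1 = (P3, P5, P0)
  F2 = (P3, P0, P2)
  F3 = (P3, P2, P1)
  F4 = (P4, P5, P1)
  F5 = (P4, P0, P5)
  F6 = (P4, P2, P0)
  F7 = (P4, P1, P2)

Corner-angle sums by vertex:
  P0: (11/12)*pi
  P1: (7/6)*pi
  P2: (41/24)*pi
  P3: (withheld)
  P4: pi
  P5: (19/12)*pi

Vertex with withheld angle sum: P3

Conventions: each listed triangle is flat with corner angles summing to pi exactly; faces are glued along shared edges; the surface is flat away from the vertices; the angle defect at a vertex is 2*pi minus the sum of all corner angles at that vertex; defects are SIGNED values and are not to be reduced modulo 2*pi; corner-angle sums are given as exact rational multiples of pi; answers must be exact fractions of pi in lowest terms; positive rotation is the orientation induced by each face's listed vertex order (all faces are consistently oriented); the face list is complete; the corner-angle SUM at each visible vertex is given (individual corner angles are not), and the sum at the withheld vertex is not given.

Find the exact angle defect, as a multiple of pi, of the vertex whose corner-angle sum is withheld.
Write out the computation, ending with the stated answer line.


V = 6, E = 12, F = 8; chi = V - E + F = 2
Gauss-Bonnet: total defect = 2*pi*chi = 4*pi; visible defects sum to (29/8)*pi

Answer: defect(P3) = (3/8)*pi


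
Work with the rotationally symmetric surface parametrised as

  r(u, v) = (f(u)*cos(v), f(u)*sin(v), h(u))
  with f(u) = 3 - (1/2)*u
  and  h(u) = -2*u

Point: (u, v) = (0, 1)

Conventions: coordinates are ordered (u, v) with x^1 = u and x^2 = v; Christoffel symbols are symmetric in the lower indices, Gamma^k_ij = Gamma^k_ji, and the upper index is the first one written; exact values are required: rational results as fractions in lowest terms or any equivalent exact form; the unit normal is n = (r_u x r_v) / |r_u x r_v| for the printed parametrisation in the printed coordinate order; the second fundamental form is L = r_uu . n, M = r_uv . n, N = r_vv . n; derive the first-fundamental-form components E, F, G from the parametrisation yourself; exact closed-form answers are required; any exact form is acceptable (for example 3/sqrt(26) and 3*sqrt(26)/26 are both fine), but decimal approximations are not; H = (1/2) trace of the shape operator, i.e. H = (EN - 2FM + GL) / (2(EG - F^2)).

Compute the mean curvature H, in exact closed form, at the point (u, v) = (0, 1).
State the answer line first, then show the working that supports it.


Answer: H = -2*sqrt(17)/51

f = 3, f' = -1/2, f'' = 0, h' = -2, h'' = 0
E = 17/4, F = 0, G = 9; answer radicand W^2 = 17/4
unnormalised second-form numerators: l = 0, m = 0, n = -6; L = l/sqrt(17/4), and similarly M = m/sqrt(W^2), N = n/sqrt(W^2)
H = (E*n - 2*F*m + G*l) / (2*(EG - F^2)*sqrt(W^2)); E*n - 2*F*m + G*l = -51/2, EG - F^2 = 153/4, so H = (-1/3)/sqrt(17/4)


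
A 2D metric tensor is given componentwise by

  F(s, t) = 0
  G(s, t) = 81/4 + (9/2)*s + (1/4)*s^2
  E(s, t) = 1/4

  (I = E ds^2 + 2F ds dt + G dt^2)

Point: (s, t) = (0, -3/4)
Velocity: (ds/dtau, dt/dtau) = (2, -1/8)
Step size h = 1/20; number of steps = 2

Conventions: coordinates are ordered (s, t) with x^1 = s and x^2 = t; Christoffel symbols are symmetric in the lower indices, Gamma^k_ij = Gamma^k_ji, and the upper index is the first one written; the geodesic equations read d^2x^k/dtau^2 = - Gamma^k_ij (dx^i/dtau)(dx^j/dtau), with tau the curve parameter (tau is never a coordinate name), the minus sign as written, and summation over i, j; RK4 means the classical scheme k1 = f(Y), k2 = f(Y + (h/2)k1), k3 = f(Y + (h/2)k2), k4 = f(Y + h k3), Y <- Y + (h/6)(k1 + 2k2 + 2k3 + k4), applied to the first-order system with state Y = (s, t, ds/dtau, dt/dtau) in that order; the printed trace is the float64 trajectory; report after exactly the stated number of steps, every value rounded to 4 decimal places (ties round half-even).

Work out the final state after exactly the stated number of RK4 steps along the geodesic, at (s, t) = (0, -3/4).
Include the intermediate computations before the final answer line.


f(Y) = (ds/dtau, dt/dtau, -Gamma^s_ij Y'^i Y'^j, -Gamma^t_ij Y'^i Y'^j) with the Gammas evaluated at the stage position; h = 0.050000; intermediate values shown to 6 dp
step 0: s = 0.0000, t = -0.7500, ds/dtau = 2.0000, dt/dtau = -0.1250
step 1:
  k1: at (s, t) = (0.000000, -0.750000), (ds/dtau, dt/dtau) = (2.000000, -0.125000); Gamma_sss = 0.000000, Gamma_sst = 0.000000, Gamma_stt = -9.000000, Gamma_tss = 0.000000, Gamma_tst = 0.111111, Gamma_ttt = 0.000000; k1 = (2.000000, -0.125000, 0.140625, 0.055556)
  k2: at (s, t) = (0.050000, -0.753125), (ds/dtau, dt/dtau) = (2.003516, -0.123611); Gamma_sss = 0.000000, Gamma_sst = 0.000000, Gamma_stt = -9.050000, Gamma_tss = 0.000000, Gamma_tst = 0.110497, Gamma_ttt = 0.000000; k2 = (2.003516, -0.123611, 0.138281, 0.054731)
  k3: at (s, t) = (0.050088, -0.753090), (ds/dtau, dt/dtau) = (2.003457, -0.123632); Gamma_sss = 0.000000, Gamma_sst = 0.000000, Gamma_stt = -9.050088, Gamma_tss = 0.000000, Gamma_tst = 0.110496, Gamma_ttt = 0.000000; k3 = (2.003457, -0.123632, 0.138329, 0.054738)
  k4: at (s, t) = (0.100173, -0.756182), (ds/dtau, dt/dtau) = (2.006916, -0.122263); Gamma_sss = 0.000000, Gamma_sst = 0.000000, Gamma_stt = -9.100173, Gamma_tss = 0.000000, Gamma_tst = 0.109888, Gamma_ttt = 0.000000; k4 = (2.006916, -0.122263, 0.136032, 0.053927)
  Y <- Y + (h/6)(k1 + 2k2 + 2k3 + k4): s = 0.1002, t = -0.7562, ds/dtau = 2.0069, dt/dtau = -0.1223
step 2:
  k1: at (s, t) = (0.100174, -0.756181), (ds/dtau, dt/dtau) = (2.006916, -0.122263); Gamma_sss = 0.000000, Gamma_sst = 0.000000, Gamma_stt = -9.100174, Gamma_tss = 0.000000, Gamma_tst = 0.109888, Gamma_ttt = 0.000000; k1 = (2.006916, -0.122263, 0.136032, 0.053927)
  k2: at (s, t) = (0.150347, -0.759238), (ds/dtau, dt/dtau) = (2.010316, -0.120915); Gamma_sss = 0.000000, Gamma_sst = 0.000000, Gamma_stt = -9.150347, Gamma_tss = 0.000000, Gamma_tst = 0.109285, Gamma_ttt = 0.000000; k2 = (2.010316, -0.120915, 0.133782, 0.053130)
  k3: at (s, t) = (0.150432, -0.759204), (ds/dtau, dt/dtau) = (2.010260, -0.120935); Gamma_sss = 0.000000, Gamma_sst = 0.000000, Gamma_stt = -9.150432, Gamma_tss = 0.000000, Gamma_tst = 0.109284, Gamma_ttt = 0.000000; k3 = (2.010260, -0.120935, 0.133827, 0.053136)
  k4: at (s, t) = (0.200687, -0.762228), (ds/dtau, dt/dtau) = (2.013607, -0.119606); Gamma_sss = 0.000000, Gamma_sst = 0.000000, Gamma_stt = -9.200687, Gamma_tss = 0.000000, Gamma_tst = 0.108688, Gamma_ttt = 0.000000; k4 = (2.013607, -0.119606, 0.131622, 0.052353)
  Y <- Y + (h/6)(k1 + 2k2 + 2k3 + k4): s = 0.2007, t = -0.7622, ds/dtau = 2.0136, dt/dtau = -0.1196

Answer: s = 0.2007, t = -0.7622, ds/dtau = 2.0136, dt/dtau = -0.1196


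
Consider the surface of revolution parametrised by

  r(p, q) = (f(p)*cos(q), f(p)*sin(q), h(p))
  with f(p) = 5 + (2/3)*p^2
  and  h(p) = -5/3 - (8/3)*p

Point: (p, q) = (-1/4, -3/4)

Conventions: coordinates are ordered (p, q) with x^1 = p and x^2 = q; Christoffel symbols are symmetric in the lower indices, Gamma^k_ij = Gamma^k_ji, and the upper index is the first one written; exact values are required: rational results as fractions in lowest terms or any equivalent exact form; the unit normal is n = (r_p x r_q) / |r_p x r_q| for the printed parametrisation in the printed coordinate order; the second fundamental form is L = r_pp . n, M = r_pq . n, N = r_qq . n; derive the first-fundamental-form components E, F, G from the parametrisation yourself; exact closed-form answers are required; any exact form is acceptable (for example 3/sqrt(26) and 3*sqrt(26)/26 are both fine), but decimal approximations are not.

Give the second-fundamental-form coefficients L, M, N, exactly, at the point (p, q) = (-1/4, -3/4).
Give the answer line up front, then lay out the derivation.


Answer: L = 32*sqrt(65)/195, M = 0, N = -121*sqrt(65)/195

f = 121/24, f' = -1/3, f'' = 4/3, h' = -8/3, h'' = 0
E = 65/9, F = 0, G = 14641/576; answer radicand W^2 = 65/9
unnormalised second-form numerators: l = 32/9, m = 0, n = -121/9; L = l/sqrt(65/9), and similarly M = m/sqrt(W^2), N = n/sqrt(W^2)


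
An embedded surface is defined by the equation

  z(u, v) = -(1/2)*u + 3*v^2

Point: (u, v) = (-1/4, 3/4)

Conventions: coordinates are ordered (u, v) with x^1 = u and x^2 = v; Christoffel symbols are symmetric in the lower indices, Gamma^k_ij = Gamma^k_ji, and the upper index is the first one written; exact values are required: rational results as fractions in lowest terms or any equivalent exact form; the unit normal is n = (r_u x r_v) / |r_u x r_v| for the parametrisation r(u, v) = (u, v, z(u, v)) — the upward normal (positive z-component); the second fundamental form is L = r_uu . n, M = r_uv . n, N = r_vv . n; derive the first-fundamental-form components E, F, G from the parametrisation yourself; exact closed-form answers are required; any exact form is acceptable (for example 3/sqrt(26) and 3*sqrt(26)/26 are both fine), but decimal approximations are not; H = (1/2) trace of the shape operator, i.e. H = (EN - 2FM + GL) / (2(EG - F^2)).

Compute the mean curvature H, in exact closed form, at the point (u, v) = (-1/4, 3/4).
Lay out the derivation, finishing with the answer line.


z_u = -1/2, z_v = 9/2, z_uu = 0, z_uv = 0, z_vv = 6
E = 5/4, F = -9/4, G = 85/4; answer radicand W^2 = 43/2
unnormalised second-form numerators: l = 0, m = 0, n = 6; L = l/sqrt(43/2), and similarly M = m/sqrt(W^2), N = n/sqrt(W^2)
H = (E*n - 2*F*m + G*l) / (2*(EG - F^2)*sqrt(W^2)); E*n - 2*F*m + G*l = 15/2, EG - F^2 = 43/2, so H = (15/86)/sqrt(43/2)

Answer: H = 15*sqrt(86)/3698


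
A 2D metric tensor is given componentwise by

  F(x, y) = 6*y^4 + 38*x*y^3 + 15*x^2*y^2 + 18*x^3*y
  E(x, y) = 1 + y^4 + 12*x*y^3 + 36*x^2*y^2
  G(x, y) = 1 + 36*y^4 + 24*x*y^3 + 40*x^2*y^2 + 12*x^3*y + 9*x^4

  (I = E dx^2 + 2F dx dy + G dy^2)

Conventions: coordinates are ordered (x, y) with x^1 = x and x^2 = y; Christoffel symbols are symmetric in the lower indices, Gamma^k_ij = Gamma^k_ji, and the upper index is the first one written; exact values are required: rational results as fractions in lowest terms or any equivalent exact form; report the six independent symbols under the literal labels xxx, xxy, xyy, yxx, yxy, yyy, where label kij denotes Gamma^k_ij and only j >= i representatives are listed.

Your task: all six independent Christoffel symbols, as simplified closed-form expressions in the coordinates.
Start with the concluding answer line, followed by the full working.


Answer: Gamma_xxx = (36*x*y^2 + 6*y^3)/(9*x^4 + 12*x^3*y + 76*x^2*y^2 + 36*x*y^3 + 37*y^4 + 1), Gamma_xxy = (36*x^2*y + 18*x*y^2 + 2*y^3)/(9*x^4 + 12*x^3*y + 76*x^2*y^2 + 36*x*y^3 + 37*y^4 + 1), Gamma_xyy = (12*x^2*y + 74*x*y^2 + 12*y^3)/(9*x^4 + 12*x^3*y + 76*x^2*y^2 + 36*x*y^3 + 37*y^4 + 1), Gamma_yxx = (18*x^2*y + 12*x*y^2 + 36*y^3)/(9*x^4 + 12*x^3*y + 76*x^2*y^2 + 36*x*y^3 + 37*y^4 + 1), Gamma_yxy = (18*x^3 + 18*x^2*y + 40*x*y^2 + 12*y^3)/(9*x^4 + 12*x^3*y + 76*x^2*y^2 + 36*x*y^3 + 37*y^4 + 1), Gamma_yyy = (6*x^3 + 40*x^2*y + 36*x*y^2 + 72*y^3)/(9*x^4 + 12*x^3*y + 76*x^2*y^2 + 36*x*y^3 + 37*y^4 + 1)

E = 1 + y^4 + 12*x*y^3 + 36*x^2*y^2; F = 6*y^4 + 38*x*y^3 + 15*x^2*y^2 + 18*x^3*y; G = 1 + 36*y^4 + 24*x*y^3 + 40*x^2*y^2 + 12*x^3*y + 9*x^4
Gamma^k_ij = (1/2) g^{kl} (d_i g_jl + d_j g_il - d_l g_ij), with g^inv = (1/(EG-F^2)) [[G, -F], [-F, E]]
first partials: E_x = 12*y^3 + 72*x*y^2, E_y = 4*y^3 + 36*x*y^2 + 72*x^2*y, F_x = 38*y^3 + 30*x*y^2 + 54*x^2*y, F_y = 24*y^3 + 114*x*y^2 + 30*x^2*y + 18*x^3, G_x = 24*y^3 + 80*x*y^2 + 36*x^2*y + 36*x^3, G_y = 144*y^3 + 72*x*y^2 + 80*x^2*y + 12*x^3
D = EG - F^2 = 1 + 37*y^4 + 36*x*y^3 + 76*x^2*y^2 + 12*x^3*y + 9*x^4
expanded: Gamma^x_xx = (G E_x - 2F F_x + F E_y)/(2D), Gamma^x_xy = (G E_y - F G_x)/(2D), Gamma^x_yy = (2G F_y - G G_x - F G_y)/(2D), Gamma^y_xx = (2E F_x - E E_y - F E_x)/(2D), Gamma^y_xy = (E G_x - F E_y)/(2D), Gamma^y_yy = (E G_y - 2F F_y + F G_x)/(2D); substitute and cancel common factors


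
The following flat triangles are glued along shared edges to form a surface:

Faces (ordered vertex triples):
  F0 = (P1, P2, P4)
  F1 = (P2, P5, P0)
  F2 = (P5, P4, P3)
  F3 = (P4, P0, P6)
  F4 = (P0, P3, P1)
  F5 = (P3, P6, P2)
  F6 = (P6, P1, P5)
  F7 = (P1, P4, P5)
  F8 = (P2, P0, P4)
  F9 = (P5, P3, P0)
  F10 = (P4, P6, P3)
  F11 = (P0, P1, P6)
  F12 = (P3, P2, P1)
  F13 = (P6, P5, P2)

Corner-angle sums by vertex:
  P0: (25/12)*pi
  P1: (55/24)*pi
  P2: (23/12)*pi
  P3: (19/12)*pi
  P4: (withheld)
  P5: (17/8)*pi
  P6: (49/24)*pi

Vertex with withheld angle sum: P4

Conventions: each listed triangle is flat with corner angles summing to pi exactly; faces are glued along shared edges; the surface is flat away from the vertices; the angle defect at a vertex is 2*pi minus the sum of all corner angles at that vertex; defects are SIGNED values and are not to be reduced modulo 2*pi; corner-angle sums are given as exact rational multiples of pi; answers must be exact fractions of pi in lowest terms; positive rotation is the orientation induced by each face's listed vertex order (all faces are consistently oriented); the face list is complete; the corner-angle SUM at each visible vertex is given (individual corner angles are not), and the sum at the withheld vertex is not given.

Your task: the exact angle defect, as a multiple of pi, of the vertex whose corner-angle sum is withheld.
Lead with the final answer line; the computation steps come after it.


Answer: defect(P4) = pi/24

V = 7, E = 21, F = 14; chi = V - E + F = 0
Gauss-Bonnet: total defect = 2*pi*chi = 0; visible defects sum to -pi/24


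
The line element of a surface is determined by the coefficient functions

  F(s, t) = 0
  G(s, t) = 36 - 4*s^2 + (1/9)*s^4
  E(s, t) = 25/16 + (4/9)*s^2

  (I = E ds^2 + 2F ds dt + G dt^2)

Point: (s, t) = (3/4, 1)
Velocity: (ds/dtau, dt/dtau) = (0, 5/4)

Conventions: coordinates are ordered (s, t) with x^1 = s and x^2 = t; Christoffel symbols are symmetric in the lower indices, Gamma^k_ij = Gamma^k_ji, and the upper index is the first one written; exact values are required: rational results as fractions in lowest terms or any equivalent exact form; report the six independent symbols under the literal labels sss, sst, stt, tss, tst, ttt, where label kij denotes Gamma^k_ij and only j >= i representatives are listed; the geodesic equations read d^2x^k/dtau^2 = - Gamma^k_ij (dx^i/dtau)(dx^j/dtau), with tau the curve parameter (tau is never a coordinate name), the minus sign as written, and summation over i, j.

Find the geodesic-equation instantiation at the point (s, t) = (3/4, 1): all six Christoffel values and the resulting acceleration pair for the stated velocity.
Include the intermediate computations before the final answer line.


E = 29/16, F = 0, G = 8649/256 at the point
E_s = 2/3, E_t = 0, F_s = 0, F_t = 0, G_s = -93/16, G_t = 0
EG - F^2 = 250821/4096;  g^inv = (4096/250821) * [[8649/256, 0], [0, 29/16]]
first-kind symbols [ij,l] = (1/2)(d_i g_jl + d_j g_il - d_l g_ij): [ss,s] = E_s/2 = 1/3, [ss,t] = F_s - E_t/2 = 0, [st,s] = E_t/2 = 0, [st,t] = G_s/2 = -93/32, [tt,s] = F_t - G_s/2 = 93/32, [tt,t] = G_t/2 = 0
Gamma^s_ij = (G*[ij,s] - F*[ij,t])/(EG - F^2), Gamma^t_ij = (E*[ij,t] - F*[ij,s])/(EG - F^2)
Gamma_sss = 16/87, Gamma_sst = 0, Gamma_stt = 93/58, Gamma_tss = 0, Gamma_tst = -8/93, Gamma_ttt = 0
d^2s/dtau^2 = -(Gamma_sss*(0)^2 + 2*Gamma_sst*(0)*(5/4) + Gamma_stt*(5/4)^2) = -2325/928
d^2t/dtau^2 = -(Gamma_tss*(0)^2 + 2*Gamma_tst*(0)*(5/4) + Gamma_ttt*(5/4)^2) = 0

Answer: Gamma_sss = 16/87, Gamma_sst = 0, Gamma_stt = 93/58, Gamma_tss = 0, Gamma_tst = -8/93, Gamma_ttt = 0; accelerations (d^2s/dtau^2, d^2t/dtau^2) = (-2325/928, 0)


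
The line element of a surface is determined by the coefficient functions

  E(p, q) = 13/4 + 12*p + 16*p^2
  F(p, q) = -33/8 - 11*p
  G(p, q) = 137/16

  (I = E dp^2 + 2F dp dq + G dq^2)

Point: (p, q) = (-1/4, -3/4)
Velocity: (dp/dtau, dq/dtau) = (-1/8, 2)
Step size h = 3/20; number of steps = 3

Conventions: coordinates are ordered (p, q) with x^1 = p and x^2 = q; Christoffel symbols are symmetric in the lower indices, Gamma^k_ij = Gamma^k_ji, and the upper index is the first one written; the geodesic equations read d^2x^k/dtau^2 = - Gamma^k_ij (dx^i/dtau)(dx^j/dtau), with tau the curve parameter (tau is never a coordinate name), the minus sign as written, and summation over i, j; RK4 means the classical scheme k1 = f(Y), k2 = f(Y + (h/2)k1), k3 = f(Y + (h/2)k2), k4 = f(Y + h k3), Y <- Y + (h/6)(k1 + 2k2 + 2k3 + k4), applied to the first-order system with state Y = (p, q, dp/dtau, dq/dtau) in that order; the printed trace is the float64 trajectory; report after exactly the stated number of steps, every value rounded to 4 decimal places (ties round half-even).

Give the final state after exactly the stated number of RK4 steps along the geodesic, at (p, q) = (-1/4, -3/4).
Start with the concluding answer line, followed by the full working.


Answer: p = -0.3066, q = 0.1520, dp/dtau = -0.1263, dq/dtau = 2.0090

f(Y) = (dp/dtau, dq/dtau, -Gamma^p_ij Y'^i Y'^j, -Gamma^q_ij Y'^i Y'^j) with the Gammas evaluated at the stage position; h = 0.150000; intermediate values shown to 6 dp
step 0: p = -0.2500, q = -0.7500, dp/dtau = -0.1250, dq/dtau = 2.0000
step 1:
  k1: at (p, q) = (-0.250000, -0.750000), (dp/dtau, dq/dtau) = (-0.125000, 2.000000); Gamma_ppp = 0.226950, Gamma_ppq = 0.000000, Gamma_pqq = 0.000000, Gamma_qpp = -1.248227, Gamma_qpq = 0.000000, Gamma_qqq = 0.000000; k1 = (-0.125000, 2.000000, -0.003546, 0.019504)
  k2: at (p, q) = (-0.259375, -0.600000), (dp/dtau, dq/dtau) = (-0.125266, 2.001463); Gamma_ppp = 0.210792, Gamma_ppq = 0.000000, Gamma_pqq = 0.000000, Gamma_qpp = -1.253360, Gamma_qpq = 0.000000, Gamma_qqq = 0.000000; k2 = (-0.125266, 2.001463, -0.003308, 0.019667)
  k3: at (p, q) = (-0.259395, -0.599890), (dp/dtau, dq/dtau) = (-0.125248, 2.001475); Gamma_ppp = 0.210758, Gamma_ppq = 0.000000, Gamma_pqq = 0.000000, Gamma_qpp = -1.253371, Gamma_qpq = 0.000000, Gamma_qqq = 0.000000; k3 = (-0.125248, 2.001475, -0.003306, 0.019662)
  k4: at (p, q) = (-0.268787, -0.449779), (dp/dtau, dq/dtau) = (-0.125496, 2.002949); Gamma_ppp = 0.194373, Gamma_ppq = 0.000000, Gamma_pqq = 0.000000, Gamma_qpp = -1.258150, Gamma_qpq = 0.000000, Gamma_qqq = 0.000000; k4 = (-0.125496, 2.002949, -0.003061, 0.019815)
  Y <- Y + (h/6)(k1 + 2k2 + 2k3 + k4): p = -0.2688, q = -0.4498, dp/dtau = -0.1255, dq/dtau = 2.0029
step 2:
  k1: at (p, q) = (-0.268788, -0.449779), (dp/dtau, dq/dtau) = (-0.125496, 2.002949); Gamma_ppp = 0.194372, Gamma_ppq = 0.000000, Gamma_pqq = 0.000000, Gamma_qpp = -1.258150, Gamma_qpq = 0.000000, Gamma_qqq = 0.000000; k1 = (-0.125496, 2.002949, -0.003061, 0.019815)
  k2: at (p, q) = (-0.278200, -0.299558), (dp/dtau, dq/dtau) = (-0.125725, 2.004436); Gamma_ppp = 0.177769, Gamma_ppq = 0.000000, Gamma_pqq = 0.000000, Gamma_qpp = -1.262565, Gamma_qpq = 0.000000, Gamma_qqq = 0.000000; k2 = (-0.125725, 2.004436, -0.002810, 0.019957)
  k3: at (p, q) = (-0.278218, -0.299447), (dp/dtau, dq/dtau) = (-0.125707, 2.004446); Gamma_ppp = 0.177738, Gamma_ppq = 0.000000, Gamma_pqq = 0.000000, Gamma_qpp = -1.262573, Gamma_qpq = 0.000000, Gamma_qqq = 0.000000; k3 = (-0.125707, 2.004446, -0.002809, 0.019951)
  k4: at (p, q) = (-0.287644, -0.149112), (dp/dtau, dq/dtau) = (-0.125917, 2.005942); Gamma_ppp = 0.160939, Gamma_ppq = 0.000000, Gamma_pqq = 0.000000, Gamma_qpp = -1.266610, Gamma_qpq = 0.000000, Gamma_qqq = 0.000000; k4 = (-0.125917, 2.005942, -0.002552, 0.020082)
  Y <- Y + (h/6)(k1 + 2k2 + 2k3 + k4): p = -0.2876, q = -0.1491, dp/dtau = -0.1259, dq/dtau = 2.0059
step 3:
  k1: at (p, q) = (-0.287645, -0.149113), (dp/dtau, dq/dtau) = (-0.125917, 2.005942); Gamma_ppp = 0.160938, Gamma_ppq = 0.000000, Gamma_pqq = 0.000000, Gamma_qpp = -1.266611, Gamma_qpq = 0.000000, Gamma_qqq = 0.000000; k1 = (-0.125917, 2.005942, -0.002552, 0.020082)
  k2: at (p, q) = (-0.297089, 0.001333), (dp/dtau, dq/dtau) = (-0.126109, 2.007448); Gamma_ppp = 0.143953, Gamma_ppq = 0.000000, Gamma_pqq = 0.000000, Gamma_qpp = -1.270263, Gamma_qpq = 0.000000, Gamma_qqq = 0.000000; k2 = (-0.126109, 2.007448, -0.002289, 0.020201)
  k3: at (p, q) = (-0.297103, 0.001446), (dp/dtau, dq/dtau) = (-0.126089, 2.007457); Gamma_ppp = 0.143927, Gamma_ppq = 0.000000, Gamma_pqq = 0.000000, Gamma_qpp = -1.270268, Gamma_qpq = 0.000000, Gamma_qqq = 0.000000; k3 = (-0.126089, 2.007457, -0.002288, 0.020195)
  k4: at (p, q) = (-0.306558, 0.152006), (dp/dtau, dq/dtau) = (-0.126260, 2.008972); Gamma_ppp = 0.126781, Gamma_ppq = 0.000000, Gamma_pqq = 0.000000, Gamma_qpp = -1.273524, Gamma_qpq = 0.000000, Gamma_qqq = 0.000000; k4 = (-0.126260, 2.008972, -0.002021, 0.020302)
  Y <- Y + (h/6)(k1 + 2k2 + 2k3 + k4): p = -0.3066, q = 0.1520, dp/dtau = -0.1263, dq/dtau = 2.0090


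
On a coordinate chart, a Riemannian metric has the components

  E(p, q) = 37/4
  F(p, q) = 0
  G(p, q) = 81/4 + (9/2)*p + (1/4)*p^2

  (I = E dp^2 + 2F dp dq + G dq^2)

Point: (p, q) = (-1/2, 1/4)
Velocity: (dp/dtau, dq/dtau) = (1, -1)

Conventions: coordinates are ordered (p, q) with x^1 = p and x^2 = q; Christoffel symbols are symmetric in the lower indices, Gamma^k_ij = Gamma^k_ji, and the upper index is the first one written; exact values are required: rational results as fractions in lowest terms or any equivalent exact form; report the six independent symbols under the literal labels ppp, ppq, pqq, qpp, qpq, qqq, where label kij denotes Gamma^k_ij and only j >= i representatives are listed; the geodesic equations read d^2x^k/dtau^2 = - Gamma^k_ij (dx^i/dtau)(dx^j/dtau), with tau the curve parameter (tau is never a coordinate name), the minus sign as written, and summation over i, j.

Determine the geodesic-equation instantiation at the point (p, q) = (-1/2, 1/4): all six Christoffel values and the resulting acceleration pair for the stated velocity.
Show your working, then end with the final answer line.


E = 37/4, F = 0, G = 289/16 at the point
E_p = 0, E_q = 0, F_p = 0, F_q = 0, G_p = 17/4, G_q = 0
EG - F^2 = 10693/64;  g^inv = (64/10693) * [[289/16, 0], [0, 37/4]]
first-kind symbols [ij,l] = (1/2)(d_i g_jl + d_j g_il - d_l g_ij): [pp,p] = E_p/2 = 0, [pp,q] = F_p - E_q/2 = 0, [pq,p] = E_q/2 = 0, [pq,q] = G_p/2 = 17/8, [qq,p] = F_q - G_p/2 = -17/8, [qq,q] = G_q/2 = 0
Gamma^p_ij = (G*[ij,p] - F*[ij,q])/(EG - F^2), Gamma^q_ij = (E*[ij,q] - F*[ij,p])/(EG - F^2)
Gamma_ppp = 0, Gamma_ppq = 0, Gamma_pqq = -17/74, Gamma_qpp = 0, Gamma_qpq = 2/17, Gamma_qqq = 0
d^2p/dtau^2 = -(Gamma_ppp*(1)^2 + 2*Gamma_ppq*(1)*(-1) + Gamma_pqq*(-1)^2) = 17/74
d^2q/dtau^2 = -(Gamma_qpp*(1)^2 + 2*Gamma_qpq*(1)*(-1) + Gamma_qqq*(-1)^2) = 4/17

Answer: Gamma_ppp = 0, Gamma_ppq = 0, Gamma_pqq = -17/74, Gamma_qpp = 0, Gamma_qpq = 2/17, Gamma_qqq = 0; accelerations (d^2p/dtau^2, d^2q/dtau^2) = (17/74, 4/17)


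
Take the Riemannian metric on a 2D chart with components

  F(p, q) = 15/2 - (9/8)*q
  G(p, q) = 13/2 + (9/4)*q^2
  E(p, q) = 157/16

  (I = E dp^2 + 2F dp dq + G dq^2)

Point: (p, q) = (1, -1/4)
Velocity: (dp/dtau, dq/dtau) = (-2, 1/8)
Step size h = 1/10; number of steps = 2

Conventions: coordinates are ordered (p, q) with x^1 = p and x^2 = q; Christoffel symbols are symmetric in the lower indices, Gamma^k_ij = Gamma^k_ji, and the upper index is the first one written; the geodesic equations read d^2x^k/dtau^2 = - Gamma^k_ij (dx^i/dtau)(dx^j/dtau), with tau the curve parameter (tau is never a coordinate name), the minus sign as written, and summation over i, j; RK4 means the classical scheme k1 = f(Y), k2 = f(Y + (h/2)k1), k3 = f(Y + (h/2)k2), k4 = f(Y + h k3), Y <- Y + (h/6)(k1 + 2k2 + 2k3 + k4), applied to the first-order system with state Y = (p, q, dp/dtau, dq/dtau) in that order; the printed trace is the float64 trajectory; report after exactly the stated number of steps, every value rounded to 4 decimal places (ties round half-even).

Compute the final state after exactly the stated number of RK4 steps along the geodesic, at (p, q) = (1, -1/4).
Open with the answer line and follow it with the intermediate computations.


Answer: p = 0.6002, q = -0.2252, dp/dtau = -1.9978, dq/dtau = 0.1227

f(Y) = (dp/dtau, dq/dtau, -Gamma^p_ij Y'^i Y'^j, -Gamma^q_ij Y'^i Y'^j) with the Gammas evaluated at the stage position; h = 0.100000; intermediate values shown to 6 dp
step 0: p = 1.0000, q = -0.2500, dp/dtau = -2.0000, dq/dtau = 0.1250
step 1:
  k1: at (p, q) = (1.000000, -0.250000), (dp/dtau, dq/dtau) = (-2.000000, 0.125000); Gamma_ppp = 0.000000, Gamma_ppq = 0.000000, Gamma_pqq = -0.670618, Gamma_qpp = 0.000000, Gamma_qpq = 0.000000, Gamma_qqq = 0.701101; k1 = (-2.000000, 0.125000, 0.010478, -0.010955)
  k2: at (p, q) = (0.900000, -0.243750), (dp/dtau, dq/dtau) = (-1.999476, 0.124452); Gamma_ppp = 0.000000, Gamma_ppq = 0.000000, Gamma_pqq = -0.687335, Gamma_qpp = 0.000000, Gamma_qpq = 0.000000, Gamma_qqq = 0.722835; k2 = (-1.999476, 0.124452, 0.010646, -0.011196)
  k3: at (p, q) = (0.900026, -0.243777), (dp/dtau, dq/dtau) = (-1.999468, 0.124440); Gamma_ppp = 0.000000, Gamma_ppq = 0.000000, Gamma_pqq = -0.687263, Gamma_qpp = 0.000000, Gamma_qpq = 0.000000, Gamma_qqq = 0.722741; k3 = (-1.999468, 0.124440, 0.010643, -0.011192)
  k4: at (p, q) = (0.800053, -0.237556), (dp/dtau, dq/dtau) = (-1.998936, 0.123881); Gamma_ppp = 0.000000, Gamma_ppq = 0.000000, Gamma_pqq = -0.703373, Gamma_qpp = 0.000000, Gamma_qpq = 0.000000, Gamma_qqq = 0.743744; k4 = (-1.998936, 0.123881, 0.010794, -0.011414)
  Y <- Y + (h/6)(k1 + 2k2 + 2k3 + k4): p = 0.8001, q = -0.2376, dp/dtau = -1.9989, dq/dtau = 0.1239
step 2:
  k1: at (p, q) = (0.800053, -0.237556), (dp/dtau, dq/dtau) = (-1.998936, 0.123881); Gamma_ppp = 0.000000, Gamma_ppq = 0.000000, Gamma_pqq = -0.703374, Gamma_qpp = 0.000000, Gamma_qpq = 0.000000, Gamma_qqq = 0.743745; k1 = (-1.998936, 0.123881, 0.010794, -0.011414)
  k2: at (p, q) = (0.700106, -0.231362), (dp/dtau, dq/dtau) = (-1.998396, 0.123310); Gamma_ppp = 0.000000, Gamma_ppq = 0.000000, Gamma_pqq = -0.718882, Gamma_qpp = 0.000000, Gamma_qpq = 0.000000, Gamma_qqq = 0.764022; k2 = (-1.998396, 0.123310, 0.010931, -0.011617)
  k3: at (p, q) = (0.700133, -0.231390), (dp/dtau, dq/dtau) = (-1.998389, 0.123300); Gamma_ppp = 0.000000, Gamma_ppq = 0.000000, Gamma_pqq = -0.718811, Gamma_qpp = 0.000000, Gamma_qpq = 0.000000, Gamma_qqq = 0.763930; k3 = (-1.998389, 0.123300, 0.010928, -0.011614)
  k4: at (p, q) = (0.600214, -0.225226), (dp/dtau, dq/dtau) = (-1.997843, 0.122720); Gamma_ppp = 0.000000, Gamma_ppq = 0.000000, Gamma_pqq = -0.733721, Gamma_qpp = 0.000000, Gamma_qpq = 0.000000, Gamma_qqq = 0.783482; k4 = (-1.997843, 0.122720, 0.011050, -0.011799)
  Y <- Y + (h/6)(k1 + 2k2 + 2k3 + k4): p = 0.6002, q = -0.2252, dp/dtau = -1.9978, dq/dtau = 0.1227


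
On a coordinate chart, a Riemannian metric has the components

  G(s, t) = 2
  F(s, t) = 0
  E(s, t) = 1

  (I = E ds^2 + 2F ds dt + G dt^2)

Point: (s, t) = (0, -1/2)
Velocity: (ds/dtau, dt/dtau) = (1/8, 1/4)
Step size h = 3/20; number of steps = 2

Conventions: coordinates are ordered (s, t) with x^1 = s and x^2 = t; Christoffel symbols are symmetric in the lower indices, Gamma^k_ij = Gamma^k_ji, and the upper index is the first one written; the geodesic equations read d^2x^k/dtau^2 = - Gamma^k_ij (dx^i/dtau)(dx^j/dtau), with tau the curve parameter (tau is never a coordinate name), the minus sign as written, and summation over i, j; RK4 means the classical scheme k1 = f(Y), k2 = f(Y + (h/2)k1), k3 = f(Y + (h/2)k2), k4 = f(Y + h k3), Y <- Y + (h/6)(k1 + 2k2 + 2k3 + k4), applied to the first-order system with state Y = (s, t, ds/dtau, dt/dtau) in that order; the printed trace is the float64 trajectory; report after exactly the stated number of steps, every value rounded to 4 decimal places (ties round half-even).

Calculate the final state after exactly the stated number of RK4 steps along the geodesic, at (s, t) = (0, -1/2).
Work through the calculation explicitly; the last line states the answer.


f(Y) = (ds/dtau, dt/dtau, -Gamma^s_ij Y'^i Y'^j, -Gamma^t_ij Y'^i Y'^j) with the Gammas evaluated at the stage position; h = 0.150000; intermediate values shown to 6 dp
step 0: s = 0.0000, t = -0.5000, ds/dtau = 0.1250, dt/dtau = 0.2500
step 1:
  k1: at (s, t) = (0.000000, -0.500000), (ds/dtau, dt/dtau) = (0.125000, 0.250000); Gamma_sss = 0.000000, Gamma_sst = 0.000000, Gamma_stt = 0.000000, Gamma_tss = 0.000000, Gamma_tst = 0.000000, Gamma_ttt = 0.000000; k1 = (0.125000, 0.250000, 0.000000, 0.000000)
  k2: at (s, t) = (0.009375, -0.481250), (ds/dtau, dt/dtau) = (0.125000, 0.250000); Gamma_sss = 0.000000, Gamma_sst = 0.000000, Gamma_stt = 0.000000, Gamma_tss = 0.000000, Gamma_tst = 0.000000, Gamma_ttt = 0.000000; k2 = (0.125000, 0.250000, 0.000000, 0.000000)
  k3: at (s, t) = (0.009375, -0.481250), (ds/dtau, dt/dtau) = (0.125000, 0.250000); Gamma_sss = 0.000000, Gamma_sst = 0.000000, Gamma_stt = 0.000000, Gamma_tss = 0.000000, Gamma_tst = 0.000000, Gamma_ttt = 0.000000; k3 = (0.125000, 0.250000, 0.000000, 0.000000)
  k4: at (s, t) = (0.018750, -0.462500), (ds/dtau, dt/dtau) = (0.125000, 0.250000); Gamma_sss = 0.000000, Gamma_sst = 0.000000, Gamma_stt = 0.000000, Gamma_tss = 0.000000, Gamma_tst = 0.000000, Gamma_ttt = 0.000000; k4 = (0.125000, 0.250000, 0.000000, 0.000000)
  Y <- Y + (h/6)(k1 + 2k2 + 2k3 + k4): s = 0.0187, t = -0.4625, ds/dtau = 0.1250, dt/dtau = 0.2500
step 2:
  k1: at (s, t) = (0.018750, -0.462500), (ds/dtau, dt/dtau) = (0.125000, 0.250000); Gamma_sss = 0.000000, Gamma_sst = 0.000000, Gamma_stt = 0.000000, Gamma_tss = 0.000000, Gamma_tst = 0.000000, Gamma_ttt = 0.000000; k1 = (0.125000, 0.250000, 0.000000, 0.000000)
  k2: at (s, t) = (0.028125, -0.443750), (ds/dtau, dt/dtau) = (0.125000, 0.250000); Gamma_sss = 0.000000, Gamma_sst = 0.000000, Gamma_stt = 0.000000, Gamma_tss = 0.000000, Gamma_tst = 0.000000, Gamma_ttt = 0.000000; k2 = (0.125000, 0.250000, 0.000000, 0.000000)
  k3: at (s, t) = (0.028125, -0.443750), (ds/dtau, dt/dtau) = (0.125000, 0.250000); Gamma_sss = 0.000000, Gamma_sst = 0.000000, Gamma_stt = 0.000000, Gamma_tss = 0.000000, Gamma_tst = 0.000000, Gamma_ttt = 0.000000; k3 = (0.125000, 0.250000, 0.000000, 0.000000)
  k4: at (s, t) = (0.037500, -0.425000), (ds/dtau, dt/dtau) = (0.125000, 0.250000); Gamma_sss = 0.000000, Gamma_sst = 0.000000, Gamma_stt = 0.000000, Gamma_tss = 0.000000, Gamma_tst = 0.000000, Gamma_ttt = 0.000000; k4 = (0.125000, 0.250000, 0.000000, 0.000000)
  Y <- Y + (h/6)(k1 + 2k2 + 2k3 + k4): s = 0.0375, t = -0.4250, ds/dtau = 0.1250, dt/dtau = 0.2500

Answer: s = 0.0375, t = -0.4250, ds/dtau = 0.1250, dt/dtau = 0.2500


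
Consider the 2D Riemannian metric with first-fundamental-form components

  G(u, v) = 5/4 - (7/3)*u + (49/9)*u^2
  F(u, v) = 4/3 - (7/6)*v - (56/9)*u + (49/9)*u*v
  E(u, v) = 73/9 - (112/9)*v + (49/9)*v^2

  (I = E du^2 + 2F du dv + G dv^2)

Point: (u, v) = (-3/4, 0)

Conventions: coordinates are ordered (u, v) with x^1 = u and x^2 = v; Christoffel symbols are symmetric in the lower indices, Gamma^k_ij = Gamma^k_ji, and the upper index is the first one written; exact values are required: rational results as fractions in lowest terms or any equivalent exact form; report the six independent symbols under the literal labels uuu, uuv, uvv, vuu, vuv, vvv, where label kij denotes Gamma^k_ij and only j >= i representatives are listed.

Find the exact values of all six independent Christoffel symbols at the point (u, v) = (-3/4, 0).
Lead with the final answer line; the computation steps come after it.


Answer: Gamma_uuu = 0, Gamma_uuv = -128/271, Gamma_uvv = 0, Gamma_vuu = 0, Gamma_vuv = -108/271, Gamma_vvv = 0

E = 73/9, F = 6, G = 97/16 at the point
E_u = 0, E_v = -112/9, F_u = -56/9, F_v = -21/4, G_u = -21/2, G_v = 0
EG - F^2 = 1897/144;  g^inv = (144/1897) * [[97/16, -6], [-6, 73/9]]
first-kind symbols [ij,l] = (1/2)(d_i g_jl + d_j g_il - d_l g_ij): [uu,u] = E_u/2 = 0, [uu,v] = F_u - E_v/2 = 0, [uv,u] = E_v/2 = -56/9, [uv,v] = G_u/2 = -21/4, [vv,u] = F_v - G_u/2 = 0, [vv,v] = G_v/2 = 0
Gamma^u_ij = (G*[ij,u] - F*[ij,v])/(EG - F^2), Gamma^v_ij = (E*[ij,v] - F*[ij,u])/(EG - F^2)
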